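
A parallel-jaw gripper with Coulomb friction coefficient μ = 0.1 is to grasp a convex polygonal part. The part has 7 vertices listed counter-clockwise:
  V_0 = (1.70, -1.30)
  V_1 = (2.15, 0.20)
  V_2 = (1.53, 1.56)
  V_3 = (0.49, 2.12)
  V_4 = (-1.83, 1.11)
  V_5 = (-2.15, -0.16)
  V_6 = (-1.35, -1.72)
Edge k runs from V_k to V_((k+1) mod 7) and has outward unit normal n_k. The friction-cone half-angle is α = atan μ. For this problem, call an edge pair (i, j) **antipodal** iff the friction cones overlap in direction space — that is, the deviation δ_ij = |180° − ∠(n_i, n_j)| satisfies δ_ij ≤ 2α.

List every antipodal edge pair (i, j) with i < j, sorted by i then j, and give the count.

α = atan 0.1 = 5.71°;  2α = 11.42°
n_0 = (+0.9578, -0.2873)
n_1 = (+0.9099, +0.4148)
n_2 = (+0.4741, +0.8805)
n_3 = (-0.3992, +0.9169)
n_4 = (-0.9697, +0.2443)
n_5 = (-0.8898, -0.4563)
n_6 = (+0.1364, -0.9907)
  (0,1): δ = 138.79°  ·
  (0,2): δ = 101.60°  ·
  (0,3): δ = 49.78°  ·
  (0,4): δ = 2.56°  ✓
  (0,5): δ = 43.85°  ·
  (0,6): δ = 114.54°  ·
  (1,2): δ = 142.81°  ·
  (1,3): δ = 90.98°  ·
  (1,4): δ = 38.65°  ·
  (1,5): δ = 2.64°  ✓
  (1,6): δ = 73.33°  ·
  (2,3): δ = 128.17°  ·
  (2,4): δ = 75.84°  ·
  (2,5): δ = 34.55°  ·
  (2,6): δ = 36.14°  ·
  (3,4): δ = 127.67°  ·
  (3,5): δ = 86.38°  ·
  (3,6): δ = 15.69°  ·
  (4,5): δ = 138.71°  ·
  (4,6): δ = 68.02°  ·
  (5,6): δ = 109.31°  ·
antipodal pairs: 2

count = 2; pairs: (0,4), (1,5)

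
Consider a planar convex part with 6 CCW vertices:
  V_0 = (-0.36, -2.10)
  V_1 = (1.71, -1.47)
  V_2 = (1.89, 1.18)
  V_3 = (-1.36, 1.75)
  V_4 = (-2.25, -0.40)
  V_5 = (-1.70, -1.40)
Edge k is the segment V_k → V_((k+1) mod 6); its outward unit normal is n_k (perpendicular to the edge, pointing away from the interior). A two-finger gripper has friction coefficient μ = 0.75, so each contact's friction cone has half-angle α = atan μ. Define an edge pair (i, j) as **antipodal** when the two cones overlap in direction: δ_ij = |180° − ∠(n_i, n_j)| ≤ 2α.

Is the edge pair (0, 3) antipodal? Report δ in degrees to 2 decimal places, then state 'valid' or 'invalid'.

α = atan 0.75 = 36.87°;  2α = 73.74°
edge 0: e_0 = (+2.07, +0.63);  n_0 = (+0.2912, -0.9567)
edge 3: e_3 = (-0.89, -2.15);  n_3 = (-0.9240, +0.3825)
∠(n_0, n_3) = 129.41°
δ = |180° − 129.41°| = 50.59°
50.59° ≤ 2α = 73.74°  →  valid

δ = 50.59°, valid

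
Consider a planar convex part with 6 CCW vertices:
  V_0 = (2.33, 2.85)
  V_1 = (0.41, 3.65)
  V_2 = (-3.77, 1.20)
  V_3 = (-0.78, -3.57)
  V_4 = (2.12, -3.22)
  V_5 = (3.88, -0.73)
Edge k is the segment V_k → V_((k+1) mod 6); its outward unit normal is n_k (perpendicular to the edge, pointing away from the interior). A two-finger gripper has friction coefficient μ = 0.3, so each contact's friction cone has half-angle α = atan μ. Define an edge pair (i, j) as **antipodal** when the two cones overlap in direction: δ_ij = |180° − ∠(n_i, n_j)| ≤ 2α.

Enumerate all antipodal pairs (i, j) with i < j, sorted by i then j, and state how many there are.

count = 4; pairs: (0,3), (1,3), (1,4), (2,5)

α = atan 0.3 = 16.70°;  2α = 33.40°
n_0 = (+0.3846, +0.9231)
n_1 = (-0.5057, +0.8627)
n_2 = (-0.8473, -0.5311)
n_3 = (+0.1198, -0.9928)
n_4 = (+0.8166, -0.5772)
n_5 = (+0.9177, +0.3973)
  (0,1): δ = 127.00°  ·
  (0,2): δ = 35.30°  ·
  (0,3): δ = 29.50°  ✓
  (0,4): δ = 77.37°  ·
  (0,5): δ = 136.03°  ·
  (1,2): δ = 88.29°  ·
  (1,3): δ = 23.49°  ✓
  (1,4): δ = 24.37°  ✓
  (1,5): δ = 83.04°  ·
  (2,3): δ = 115.20°  ·
  (2,4): δ = 67.33°  ·
  (2,5): δ = 8.67°  ✓
  (3,4): δ = 132.14°  ·
  (3,5): δ = 73.47°  ·
  (4,5): δ = 121.34°  ·
antipodal pairs: 4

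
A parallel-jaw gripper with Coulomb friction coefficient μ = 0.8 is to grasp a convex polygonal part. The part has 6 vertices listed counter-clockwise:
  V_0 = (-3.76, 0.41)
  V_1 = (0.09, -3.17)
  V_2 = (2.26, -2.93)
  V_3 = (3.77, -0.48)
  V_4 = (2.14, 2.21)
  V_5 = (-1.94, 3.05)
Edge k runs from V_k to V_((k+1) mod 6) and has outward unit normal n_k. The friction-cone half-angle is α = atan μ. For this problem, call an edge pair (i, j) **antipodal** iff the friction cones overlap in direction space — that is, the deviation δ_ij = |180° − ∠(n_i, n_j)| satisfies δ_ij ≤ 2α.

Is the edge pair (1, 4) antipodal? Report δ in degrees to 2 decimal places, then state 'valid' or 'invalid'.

δ = 17.94°, valid

α = atan 0.8 = 38.66°;  2α = 77.32°
edge 1: e_1 = (+2.17, +0.24);  n_1 = (+0.1099, -0.9939)
edge 4: e_4 = (-4.08, +0.84);  n_4 = (+0.2017, +0.9795)
∠(n_1, n_4) = 162.06°
δ = |180° − 162.06°| = 17.94°
17.94° ≤ 2α = 77.32°  →  valid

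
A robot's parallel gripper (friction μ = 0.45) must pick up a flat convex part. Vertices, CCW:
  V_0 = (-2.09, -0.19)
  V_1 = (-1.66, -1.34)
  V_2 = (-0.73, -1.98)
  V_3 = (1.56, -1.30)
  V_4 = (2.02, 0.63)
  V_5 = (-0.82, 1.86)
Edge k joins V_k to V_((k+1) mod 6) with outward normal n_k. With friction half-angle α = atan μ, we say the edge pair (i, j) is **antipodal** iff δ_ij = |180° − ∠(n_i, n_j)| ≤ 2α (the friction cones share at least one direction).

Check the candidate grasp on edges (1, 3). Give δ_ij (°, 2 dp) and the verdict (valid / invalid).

α = atan 0.45 = 24.23°;  2α = 48.46°
edge 1: e_1 = (+0.93, -0.64);  n_1 = (-0.5669, -0.8238)
edge 3: e_3 = (+0.46, +1.93);  n_3 = (+0.9728, -0.2318)
∠(n_1, n_3) = 111.13°
δ = |180° − 111.13°| = 68.87°
68.87° > 2α = 48.46°  →  invalid

δ = 68.87°, invalid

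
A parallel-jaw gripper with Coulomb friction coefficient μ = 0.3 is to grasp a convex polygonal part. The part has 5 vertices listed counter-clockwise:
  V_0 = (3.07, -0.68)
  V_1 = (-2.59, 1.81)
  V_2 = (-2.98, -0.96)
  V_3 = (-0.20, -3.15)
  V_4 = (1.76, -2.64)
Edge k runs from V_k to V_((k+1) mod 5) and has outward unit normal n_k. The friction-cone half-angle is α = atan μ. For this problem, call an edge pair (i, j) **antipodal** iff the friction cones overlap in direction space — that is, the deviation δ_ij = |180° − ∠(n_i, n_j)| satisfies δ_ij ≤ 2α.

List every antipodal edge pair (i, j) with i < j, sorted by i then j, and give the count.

count = 2; pairs: (0,2), (1,4)

α = atan 0.3 = 16.70°;  2α = 33.40°
n_0 = (+0.4027, +0.9153)
n_1 = (-0.9902, +0.1394)
n_2 = (-0.6188, -0.7855)
n_3 = (+0.2518, -0.9678)
n_4 = (+0.8314, -0.5557)
  (0,1): δ = 74.27°  ·
  (0,2): δ = 14.48°  ✓
  (0,3): δ = 38.33°  ·
  (0,4): δ = 79.99°  ·
  (1,2): δ = 120.22°  ·
  (1,3): δ = 67.40°  ·
  (1,4): δ = 25.74°  ✓
  (2,3): δ = 127.18°  ·
  (2,4): δ = 85.53°  ·
  (3,4): δ = 138.34°  ·
antipodal pairs: 2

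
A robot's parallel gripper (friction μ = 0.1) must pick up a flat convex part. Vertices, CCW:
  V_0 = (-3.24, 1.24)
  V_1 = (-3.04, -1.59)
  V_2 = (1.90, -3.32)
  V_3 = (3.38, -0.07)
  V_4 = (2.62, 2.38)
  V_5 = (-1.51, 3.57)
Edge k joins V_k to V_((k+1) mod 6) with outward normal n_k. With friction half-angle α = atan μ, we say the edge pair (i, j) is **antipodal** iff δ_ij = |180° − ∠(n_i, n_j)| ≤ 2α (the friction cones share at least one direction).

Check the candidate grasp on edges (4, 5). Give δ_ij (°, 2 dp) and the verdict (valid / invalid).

δ = 110.52°, invalid

α = atan 0.1 = 5.71°;  2α = 11.42°
edge 4: e_4 = (-4.13, +1.19);  n_4 = (+0.2769, +0.9609)
edge 5: e_5 = (-1.73, -2.33);  n_5 = (-0.8029, +0.5961)
∠(n_4, n_5) = 69.48°
δ = |180° − 69.48°| = 110.52°
110.52° > 2α = 11.42°  →  invalid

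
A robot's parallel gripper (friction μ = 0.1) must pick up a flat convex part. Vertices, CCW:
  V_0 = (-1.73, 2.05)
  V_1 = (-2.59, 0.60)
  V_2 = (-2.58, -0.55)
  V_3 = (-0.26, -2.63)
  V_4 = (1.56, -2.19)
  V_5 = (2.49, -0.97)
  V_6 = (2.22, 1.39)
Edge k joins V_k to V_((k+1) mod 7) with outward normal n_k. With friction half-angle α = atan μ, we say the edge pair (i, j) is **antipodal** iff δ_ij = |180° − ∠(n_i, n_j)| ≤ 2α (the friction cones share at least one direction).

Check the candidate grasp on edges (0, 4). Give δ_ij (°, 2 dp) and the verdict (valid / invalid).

δ = 6.65°, valid

α = atan 0.1 = 5.71°;  2α = 11.42°
edge 0: e_0 = (-0.86, -1.45);  n_0 = (-0.8601, +0.5101)
edge 4: e_4 = (+0.93, +1.22);  n_4 = (+0.7953, -0.6062)
∠(n_0, n_4) = 173.35°
δ = |180° − 173.35°| = 6.65°
6.65° ≤ 2α = 11.42°  →  valid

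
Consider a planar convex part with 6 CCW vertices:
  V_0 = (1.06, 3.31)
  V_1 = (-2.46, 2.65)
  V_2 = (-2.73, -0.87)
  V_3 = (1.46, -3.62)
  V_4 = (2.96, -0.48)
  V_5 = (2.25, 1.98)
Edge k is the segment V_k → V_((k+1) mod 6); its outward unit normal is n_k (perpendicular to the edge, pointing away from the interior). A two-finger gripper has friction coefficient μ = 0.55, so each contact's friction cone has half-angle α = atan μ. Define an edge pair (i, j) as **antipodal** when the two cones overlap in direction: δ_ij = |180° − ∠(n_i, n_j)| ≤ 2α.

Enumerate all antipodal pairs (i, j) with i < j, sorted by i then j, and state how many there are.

α = atan 0.55 = 28.81°;  2α = 57.62°
n_0 = (-0.1843, +0.9829)
n_1 = (-0.9971, +0.0765)
n_2 = (-0.5487, -0.8360)
n_3 = (+0.9023, -0.4310)
n_4 = (+0.9608, +0.2773)
n_5 = (+0.7452, +0.6668)
  (0,1): δ = 105.01°  ·
  (0,2): δ = 43.90°  ✓
  (0,3): δ = 53.85°  ✓
  (0,4): δ = 95.48°  ·
  (0,5): δ = 121.20°  ·
  (1,2): δ = 118.89°  ·
  (1,3): δ = 21.15°  ✓
  (1,4): δ = 20.49°  ✓
  (1,5): δ = 46.21°  ✓
  (2,3): δ = 82.26°  ·
  (2,4): δ = 40.62°  ✓
  (2,5): δ = 14.90°  ✓
  (3,4): δ = 138.37°  ·
  (3,5): δ = 112.65°  ·
  (4,5): δ = 154.28°  ·
antipodal pairs: 7

count = 7; pairs: (0,2), (0,3), (1,3), (1,4), (1,5), (2,4), (2,5)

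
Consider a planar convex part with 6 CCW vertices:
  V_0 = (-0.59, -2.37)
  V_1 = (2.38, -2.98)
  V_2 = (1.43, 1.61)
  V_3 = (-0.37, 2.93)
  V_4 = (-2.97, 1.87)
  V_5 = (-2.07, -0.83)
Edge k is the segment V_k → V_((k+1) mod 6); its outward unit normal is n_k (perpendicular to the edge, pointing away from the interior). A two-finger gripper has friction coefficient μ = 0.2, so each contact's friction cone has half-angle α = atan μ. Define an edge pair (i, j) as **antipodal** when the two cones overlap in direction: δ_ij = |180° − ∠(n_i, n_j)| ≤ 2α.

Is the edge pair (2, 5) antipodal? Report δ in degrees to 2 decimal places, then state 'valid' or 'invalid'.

α = atan 0.2 = 11.31°;  2α = 22.62°
edge 2: e_2 = (-1.80, +1.32);  n_2 = (+0.5914, +0.8064)
edge 5: e_5 = (+1.48, -1.54);  n_5 = (-0.7210, -0.6929)
∠(n_2, n_5) = 170.12°
δ = |180° − 170.12°| = 9.88°
9.88° ≤ 2α = 22.62°  →  valid

δ = 9.88°, valid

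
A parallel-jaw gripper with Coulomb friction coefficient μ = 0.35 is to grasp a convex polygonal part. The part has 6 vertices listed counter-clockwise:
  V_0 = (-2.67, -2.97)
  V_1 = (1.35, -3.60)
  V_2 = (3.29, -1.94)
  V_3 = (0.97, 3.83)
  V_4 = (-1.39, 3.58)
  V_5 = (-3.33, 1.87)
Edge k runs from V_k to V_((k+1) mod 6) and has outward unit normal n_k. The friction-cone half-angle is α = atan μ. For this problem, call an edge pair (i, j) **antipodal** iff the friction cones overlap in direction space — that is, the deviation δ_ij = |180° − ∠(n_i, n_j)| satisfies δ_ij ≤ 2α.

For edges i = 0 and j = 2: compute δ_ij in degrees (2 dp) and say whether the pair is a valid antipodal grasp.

δ = 59.19°, invalid

α = atan 0.35 = 19.29°;  2α = 38.58°
edge 0: e_0 = (+4.02, -0.63);  n_0 = (-0.1548, -0.9879)
edge 2: e_2 = (-2.32, +5.77);  n_2 = (+0.9278, +0.3731)
∠(n_0, n_2) = 120.81°
δ = |180° − 120.81°| = 59.19°
59.19° > 2α = 38.58°  →  invalid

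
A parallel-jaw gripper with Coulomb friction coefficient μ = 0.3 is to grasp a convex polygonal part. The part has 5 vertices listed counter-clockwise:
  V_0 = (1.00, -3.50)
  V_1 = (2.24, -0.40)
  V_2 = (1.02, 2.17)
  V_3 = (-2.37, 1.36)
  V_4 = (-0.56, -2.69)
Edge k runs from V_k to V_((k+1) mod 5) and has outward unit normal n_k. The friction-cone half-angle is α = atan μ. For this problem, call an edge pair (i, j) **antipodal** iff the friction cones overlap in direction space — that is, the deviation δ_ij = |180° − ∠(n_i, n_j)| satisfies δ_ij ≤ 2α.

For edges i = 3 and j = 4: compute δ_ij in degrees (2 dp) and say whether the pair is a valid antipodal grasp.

δ = 141.52°, invalid

α = atan 0.3 = 16.70°;  2α = 33.40°
edge 3: e_3 = (+1.81, -4.05);  n_3 = (-0.9130, -0.4080)
edge 4: e_4 = (+1.56, -0.81);  n_4 = (-0.4608, -0.8875)
∠(n_3, n_4) = 38.48°
δ = |180° − 38.48°| = 141.52°
141.52° > 2α = 33.40°  →  invalid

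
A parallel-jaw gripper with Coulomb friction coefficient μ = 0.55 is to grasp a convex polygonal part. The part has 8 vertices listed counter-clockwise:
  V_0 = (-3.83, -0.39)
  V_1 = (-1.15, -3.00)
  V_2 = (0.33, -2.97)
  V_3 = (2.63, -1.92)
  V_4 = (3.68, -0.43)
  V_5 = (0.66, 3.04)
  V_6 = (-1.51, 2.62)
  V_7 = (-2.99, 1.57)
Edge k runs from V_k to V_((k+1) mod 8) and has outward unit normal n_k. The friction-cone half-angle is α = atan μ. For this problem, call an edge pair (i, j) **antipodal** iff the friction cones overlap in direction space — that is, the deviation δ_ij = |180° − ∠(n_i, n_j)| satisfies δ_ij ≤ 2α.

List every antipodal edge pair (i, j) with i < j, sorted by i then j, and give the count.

α = atan 0.55 = 28.81°;  2α = 57.62°
n_0 = (-0.6977, -0.7164)
n_1 = (+0.0203, -0.9998)
n_2 = (+0.4153, -0.9097)
n_3 = (+0.8174, -0.5760)
n_4 = (+0.7543, +0.6565)
n_5 = (-0.1900, +0.9818)
n_6 = (-0.5786, +0.8156)
n_7 = (-0.9191, +0.3939)
  (0,1): δ = 134.60°  ·
  (0,2): δ = 111.22°  ·
  (0,3): δ = 80.93°  ·
  (0,4): δ = 4.72°  ✓
  (0,5): δ = 55.20°  ✓
  (0,6): δ = 79.60°  ·
  (0,7): δ = 111.04°  ·
  (1,2): δ = 156.62°  ·
  (1,3): δ = 126.33°  ·
  (1,4): δ = 50.13°  ✓
  (1,5): δ = 9.79°  ✓
  (1,6): δ = 34.19°  ✓
  (1,7): δ = 65.64°  ·
  (2,3): δ = 149.71°  ·
  (2,4): δ = 73.50°  ·
  (2,5): δ = 13.58°  ✓
  (2,6): δ = 10.82°  ✓
  (2,7): δ = 42.26°  ✓
  (3,4): δ = 103.79°  ·
  (3,5): δ = 43.87°  ✓
  (3,6): δ = 19.47°  ✓
  (3,7): δ = 11.97°  ✓
  (4,5): δ = 120.08°  ·
  (4,6): δ = 95.68°  ·
  (4,7): δ = 64.23°  ·
  (5,6): δ = 155.60°  ·
  (5,7): δ = 124.15°  ·
  (6,7): δ = 148.55°  ·
antipodal pairs: 11

count = 11; pairs: (0,4), (0,5), (1,4), (1,5), (1,6), (2,5), (2,6), (2,7), (3,5), (3,6), (3,7)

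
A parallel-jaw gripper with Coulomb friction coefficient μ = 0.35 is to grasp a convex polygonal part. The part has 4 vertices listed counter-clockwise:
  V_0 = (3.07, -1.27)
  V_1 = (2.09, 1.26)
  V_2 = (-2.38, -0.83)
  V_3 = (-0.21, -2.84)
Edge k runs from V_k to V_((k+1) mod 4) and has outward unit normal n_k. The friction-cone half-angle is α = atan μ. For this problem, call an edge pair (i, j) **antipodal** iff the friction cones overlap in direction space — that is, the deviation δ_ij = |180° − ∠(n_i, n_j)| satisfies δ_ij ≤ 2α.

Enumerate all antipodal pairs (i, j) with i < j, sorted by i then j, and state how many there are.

count = 2; pairs: (0,2), (1,3)

α = atan 0.35 = 19.29°;  2α = 38.58°
n_0 = (+0.9325, +0.3612)
n_1 = (-0.4236, +0.9059)
n_2 = (-0.6795, -0.7336)
n_3 = (+0.4317, -0.9020)
  (0,1): δ = 86.11°  ·
  (0,2): δ = 26.02°  ✓
  (0,3): δ = 94.40°  ·
  (1,2): δ = 67.87°  ·
  (1,3): δ = 0.52°  ✓
  (2,3): δ = 111.61°  ·
antipodal pairs: 2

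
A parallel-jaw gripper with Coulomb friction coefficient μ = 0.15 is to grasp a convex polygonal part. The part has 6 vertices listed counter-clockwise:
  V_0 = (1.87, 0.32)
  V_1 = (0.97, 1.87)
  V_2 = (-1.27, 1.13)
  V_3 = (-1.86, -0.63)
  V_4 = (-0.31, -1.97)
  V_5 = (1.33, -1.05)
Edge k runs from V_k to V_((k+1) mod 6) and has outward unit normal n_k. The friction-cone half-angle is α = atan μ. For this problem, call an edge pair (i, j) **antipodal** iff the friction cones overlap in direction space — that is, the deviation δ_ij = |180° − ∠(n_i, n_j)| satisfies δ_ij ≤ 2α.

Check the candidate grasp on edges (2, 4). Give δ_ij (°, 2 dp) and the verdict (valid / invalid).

δ = 42.18°, invalid

α = atan 0.15 = 8.53°;  2α = 17.06°
edge 2: e_2 = (-0.59, -1.76);  n_2 = (-0.9481, +0.3178)
edge 4: e_4 = (+1.64, +0.92);  n_4 = (+0.4893, -0.8721)
∠(n_2, n_4) = 137.82°
δ = |180° − 137.82°| = 42.18°
42.18° > 2α = 17.06°  →  invalid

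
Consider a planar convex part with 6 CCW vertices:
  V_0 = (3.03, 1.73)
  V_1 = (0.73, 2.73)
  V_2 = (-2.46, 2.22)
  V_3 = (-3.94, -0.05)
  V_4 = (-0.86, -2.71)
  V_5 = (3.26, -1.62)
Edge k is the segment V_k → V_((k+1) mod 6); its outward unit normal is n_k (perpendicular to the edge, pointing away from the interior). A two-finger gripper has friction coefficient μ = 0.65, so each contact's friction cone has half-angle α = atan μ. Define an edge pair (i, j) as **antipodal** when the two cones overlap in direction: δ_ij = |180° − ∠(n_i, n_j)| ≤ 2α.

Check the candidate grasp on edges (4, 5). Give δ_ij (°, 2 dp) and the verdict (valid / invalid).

δ = 100.89°, invalid

α = atan 0.65 = 33.02°;  2α = 66.05°
edge 4: e_4 = (+4.12, +1.09);  n_4 = (+0.2558, -0.9667)
edge 5: e_5 = (-0.23, +3.35);  n_5 = (+0.9977, +0.0685)
∠(n_4, n_5) = 79.11°
δ = |180° − 79.11°| = 100.89°
100.89° > 2α = 66.05°  →  invalid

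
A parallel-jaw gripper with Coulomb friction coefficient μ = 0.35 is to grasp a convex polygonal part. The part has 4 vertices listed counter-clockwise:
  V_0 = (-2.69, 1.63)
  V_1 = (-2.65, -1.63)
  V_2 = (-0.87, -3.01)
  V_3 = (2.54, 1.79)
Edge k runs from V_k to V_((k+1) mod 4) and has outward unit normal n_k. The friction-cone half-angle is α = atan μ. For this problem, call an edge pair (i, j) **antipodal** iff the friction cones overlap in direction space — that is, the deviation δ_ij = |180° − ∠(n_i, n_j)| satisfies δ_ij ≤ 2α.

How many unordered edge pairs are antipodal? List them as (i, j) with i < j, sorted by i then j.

count = 1; pairs: (0,2)

α = atan 0.35 = 19.29°;  2α = 38.58°
n_0 = (-0.9999, -0.0123)
n_1 = (-0.6127, -0.7903)
n_2 = (+0.8152, -0.5791)
n_3 = (-0.0306, +0.9995)
  (0,1): δ = 128.49°  ·
  (0,2): δ = 36.09°  ✓
  (0,3): δ = 91.05°  ·
  (1,2): δ = 87.60°  ·
  (1,3): δ = 39.54°  ·
  (2,3): δ = 52.86°  ·
antipodal pairs: 1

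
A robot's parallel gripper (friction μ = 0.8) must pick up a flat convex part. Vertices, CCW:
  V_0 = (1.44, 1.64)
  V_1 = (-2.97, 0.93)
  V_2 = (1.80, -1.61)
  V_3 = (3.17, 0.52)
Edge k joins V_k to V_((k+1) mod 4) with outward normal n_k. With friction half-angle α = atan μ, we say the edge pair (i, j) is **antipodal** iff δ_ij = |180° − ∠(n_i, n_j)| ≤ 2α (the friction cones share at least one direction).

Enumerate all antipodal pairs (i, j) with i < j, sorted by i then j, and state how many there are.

count = 3; pairs: (0,1), (0,2), (1,3)

α = atan 0.8 = 38.66°;  2α = 77.32°
n_0 = (-0.1590, +0.9873)
n_1 = (-0.4700, -0.8827)
n_2 = (+0.8411, -0.5410)
n_3 = (+0.5435, +0.8394)
  (0,1): δ = 37.18°  ✓
  (0,2): δ = 48.11°  ✓
  (0,3): δ = 137.94°  ·
  (1,2): δ = 94.71°  ·
  (1,3): δ = 4.88°  ✓
  (2,3): δ = 90.17°  ·
antipodal pairs: 3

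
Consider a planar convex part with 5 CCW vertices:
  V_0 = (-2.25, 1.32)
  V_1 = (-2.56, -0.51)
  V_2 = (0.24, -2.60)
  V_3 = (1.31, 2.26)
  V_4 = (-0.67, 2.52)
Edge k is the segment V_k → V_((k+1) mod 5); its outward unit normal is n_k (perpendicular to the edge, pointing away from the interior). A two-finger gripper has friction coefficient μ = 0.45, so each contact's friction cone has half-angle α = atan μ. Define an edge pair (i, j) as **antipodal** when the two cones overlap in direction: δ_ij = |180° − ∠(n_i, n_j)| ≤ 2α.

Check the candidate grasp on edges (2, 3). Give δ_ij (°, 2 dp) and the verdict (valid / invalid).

δ = 85.06°, invalid

α = atan 0.45 = 24.23°;  2α = 48.46°
edge 2: e_2 = (+1.07, +4.86);  n_2 = (+0.9766, -0.2150)
edge 3: e_3 = (-1.98, +0.26);  n_3 = (+0.1302, +0.9915)
∠(n_2, n_3) = 94.94°
δ = |180° − 94.94°| = 85.06°
85.06° > 2α = 48.46°  →  invalid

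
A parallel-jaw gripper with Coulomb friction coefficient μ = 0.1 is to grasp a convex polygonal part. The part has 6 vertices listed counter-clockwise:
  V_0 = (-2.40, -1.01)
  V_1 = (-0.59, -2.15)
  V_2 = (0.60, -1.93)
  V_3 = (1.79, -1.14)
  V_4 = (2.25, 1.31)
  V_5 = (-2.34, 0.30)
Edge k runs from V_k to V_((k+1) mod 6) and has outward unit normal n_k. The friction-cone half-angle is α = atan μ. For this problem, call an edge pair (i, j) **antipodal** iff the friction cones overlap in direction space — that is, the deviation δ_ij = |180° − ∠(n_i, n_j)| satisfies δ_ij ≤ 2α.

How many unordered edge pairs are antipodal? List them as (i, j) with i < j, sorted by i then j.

count = 2; pairs: (1,4), (3,5)

α = atan 0.1 = 5.71°;  2α = 11.42°
n_0 = (-0.5329, -0.8462)
n_1 = (+0.1818, -0.9833)
n_2 = (+0.5531, -0.8331)
n_3 = (+0.9828, -0.1845)
n_4 = (-0.2149, +0.9766)
n_5 = (-0.9990, +0.0458)
  (0,1): δ = 137.32°  ·
  (0,2): δ = 114.22°  ·
  (0,3): δ = 68.43°  ·
  (0,4): δ = 44.61°  ·
  (0,5): δ = 119.58°  ·
  (1,2): δ = 156.90°  ·
  (1,3): δ = 111.11°  ·
  (1,4): δ = 1.94°  ✓
  (1,5): δ = 76.90°  ·
  (2,3): δ = 134.21°  ·
  (2,4): δ = 21.17°  ·
  (2,5): δ = 53.80°  ·
  (3,4): δ = 66.96°  ·
  (3,5): δ = 8.01°  ✓
  (4,5): δ = 105.03°  ·
antipodal pairs: 2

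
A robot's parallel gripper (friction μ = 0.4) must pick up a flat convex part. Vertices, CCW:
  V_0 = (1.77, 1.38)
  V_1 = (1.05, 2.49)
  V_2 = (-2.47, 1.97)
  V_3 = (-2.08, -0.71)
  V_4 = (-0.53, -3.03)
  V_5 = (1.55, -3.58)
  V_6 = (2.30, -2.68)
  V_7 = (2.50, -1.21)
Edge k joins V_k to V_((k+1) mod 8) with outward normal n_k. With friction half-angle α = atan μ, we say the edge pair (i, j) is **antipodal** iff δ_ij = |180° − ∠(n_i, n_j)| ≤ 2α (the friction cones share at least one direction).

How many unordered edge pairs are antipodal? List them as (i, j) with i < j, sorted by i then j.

α = atan 0.4 = 21.80°;  2α = 43.60°
n_0 = (+0.8390, +0.5442)
n_1 = (-0.1461, +0.9893)
n_2 = (-0.9896, -0.1440)
n_3 = (-0.8315, -0.5555)
n_4 = (-0.2556, -0.9668)
n_5 = (+0.7682, -0.6402)
n_6 = (+0.9909, -0.1348)
n_7 = (+0.9625, +0.2713)
  (0,1): δ = 114.57°  ·
  (0,2): δ = 24.69°  ✓
  (0,3): δ = 0.78°  ✓
  (0,4): δ = 42.22°  ✓
  (0,5): δ = 107.23°  ·
  (0,6): δ = 139.28°  ·
  (0,7): δ = 162.77°  ·
  (1,2): δ = 90.12°  ·
  (1,3): δ = 64.66°  ·
  (1,4): δ = 23.21°  ✓
  (1,5): δ = 41.79°  ✓
  (1,6): δ = 73.85°  ·
  (1,7): δ = 97.34°  ·
  (2,3): δ = 154.53°  ·
  (2,4): δ = 113.09°  ·
  (2,5): δ = 48.09°  ·
  (2,6): δ = 16.03°  ✓
  (2,7): δ = 7.46°  ✓
  (3,4): δ = 138.56°  ·
  (3,5): δ = 73.55°  ·
  (3,6): δ = 41.49°  ✓
  (3,7): δ = 18.01°  ✓
  (4,5): δ = 114.99°  ·
  (4,6): δ = 82.94°  ·
  (4,7): δ = 59.45°  ·
  (5,6): δ = 147.94°  ·
  (5,7): δ = 124.45°  ·
  (6,7): δ = 156.51°  ·
antipodal pairs: 9

count = 9; pairs: (0,2), (0,3), (0,4), (1,4), (1,5), (2,6), (2,7), (3,6), (3,7)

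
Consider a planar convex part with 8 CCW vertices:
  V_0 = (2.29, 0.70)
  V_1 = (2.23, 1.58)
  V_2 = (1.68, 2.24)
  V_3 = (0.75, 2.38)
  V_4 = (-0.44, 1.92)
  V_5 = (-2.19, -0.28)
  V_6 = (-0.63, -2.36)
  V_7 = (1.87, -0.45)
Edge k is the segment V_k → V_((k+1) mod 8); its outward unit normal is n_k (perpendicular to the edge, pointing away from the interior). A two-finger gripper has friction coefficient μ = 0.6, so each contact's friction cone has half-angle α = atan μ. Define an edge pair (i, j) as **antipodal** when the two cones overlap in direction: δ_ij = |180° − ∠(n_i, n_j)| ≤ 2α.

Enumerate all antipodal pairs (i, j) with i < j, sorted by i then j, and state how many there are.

count = 10; pairs: (0,4), (0,5), (1,5), (2,5), (2,6), (3,6), (3,7), (4,6), (4,7), (5,7)

α = atan 0.6 = 30.96°;  2α = 61.93°
n_0 = (+0.9977, +0.0680)
n_1 = (+0.7682, +0.6402)
n_2 = (+0.1489, +0.9889)
n_3 = (-0.3606, +0.9327)
n_4 = (-0.7826, +0.6225)
n_5 = (-0.8000, -0.6000)
n_6 = (+0.6071, -0.7946)
n_7 = (+0.9393, -0.3431)
  (0,1): δ = 144.09°  ·
  (0,2): δ = 102.46°  ·
  (0,3): δ = 72.77°  ·
  (0,4): δ = 42.40°  ✓
  (0,5): δ = 32.97°  ✓
  (0,6): δ = 123.48°  ·
  (0,7): δ = 156.04°  ·
  (1,2): δ = 138.37°  ·
  (1,3): δ = 108.67°  ·
  (1,4): δ = 78.31°  ·
  (1,5): δ = 2.94°  ✓
  (1,6): δ = 87.57°  ·
  (1,7): δ = 120.13°  ·
  (2,3): δ = 150.30°  ·
  (2,4): δ = 119.94°  ·
  (2,5): δ = 44.57°  ✓
  (2,6): δ = 45.94°  ✓
  (2,7): δ = 78.50°  ·
  (3,4): δ = 149.63°  ·
  (3,5): δ = 74.26°  ·
  (3,6): δ = 16.25°  ✓
  (3,7): δ = 48.80°  ✓
  (4,5): δ = 104.63°  ·
  (4,6): δ = 14.12°  ✓
  (4,7): δ = 18.44°  ✓
  (5,6): δ = 89.49°  ·
  (5,7): δ = 56.93°  ✓
  (6,7): δ = 147.44°  ·
antipodal pairs: 10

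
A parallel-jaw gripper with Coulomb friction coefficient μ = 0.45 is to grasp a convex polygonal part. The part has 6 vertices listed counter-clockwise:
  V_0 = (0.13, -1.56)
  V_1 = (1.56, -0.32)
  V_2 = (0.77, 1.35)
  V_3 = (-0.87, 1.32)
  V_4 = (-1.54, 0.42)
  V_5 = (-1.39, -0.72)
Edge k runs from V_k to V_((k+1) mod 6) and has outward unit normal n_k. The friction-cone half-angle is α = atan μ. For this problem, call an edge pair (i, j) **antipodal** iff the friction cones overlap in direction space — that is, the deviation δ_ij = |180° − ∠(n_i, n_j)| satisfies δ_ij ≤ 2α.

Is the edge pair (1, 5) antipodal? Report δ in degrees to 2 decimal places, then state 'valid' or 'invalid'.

α = atan 0.45 = 24.23°;  2α = 48.46°
edge 1: e_1 = (-0.79, +1.67);  n_1 = (+0.9040, +0.4276)
edge 5: e_5 = (+1.52, -0.84);  n_5 = (-0.4837, -0.8752)
∠(n_1, n_5) = 144.24°
δ = |180° − 144.24°| = 35.76°
35.76° ≤ 2α = 48.46°  →  valid

δ = 35.76°, valid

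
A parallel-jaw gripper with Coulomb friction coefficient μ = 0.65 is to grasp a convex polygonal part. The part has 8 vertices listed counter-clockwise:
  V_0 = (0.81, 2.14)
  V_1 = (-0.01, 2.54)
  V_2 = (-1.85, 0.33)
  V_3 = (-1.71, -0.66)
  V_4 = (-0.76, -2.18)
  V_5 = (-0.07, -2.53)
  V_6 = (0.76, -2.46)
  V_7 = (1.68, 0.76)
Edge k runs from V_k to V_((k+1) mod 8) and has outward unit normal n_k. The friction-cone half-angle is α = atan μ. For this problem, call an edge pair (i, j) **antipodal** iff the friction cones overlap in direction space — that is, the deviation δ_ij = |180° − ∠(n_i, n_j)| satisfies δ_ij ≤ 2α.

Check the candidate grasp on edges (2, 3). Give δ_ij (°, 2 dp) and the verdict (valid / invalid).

α = atan 0.65 = 33.02°;  2α = 66.05°
edge 2: e_2 = (+0.14, -0.99);  n_2 = (-0.9901, -0.1400)
edge 3: e_3 = (+0.95, -1.52);  n_3 = (-0.8480, -0.5300)
∠(n_2, n_3) = 23.96°
δ = |180° − 23.96°| = 156.04°
156.04° > 2α = 66.05°  →  invalid

δ = 156.04°, invalid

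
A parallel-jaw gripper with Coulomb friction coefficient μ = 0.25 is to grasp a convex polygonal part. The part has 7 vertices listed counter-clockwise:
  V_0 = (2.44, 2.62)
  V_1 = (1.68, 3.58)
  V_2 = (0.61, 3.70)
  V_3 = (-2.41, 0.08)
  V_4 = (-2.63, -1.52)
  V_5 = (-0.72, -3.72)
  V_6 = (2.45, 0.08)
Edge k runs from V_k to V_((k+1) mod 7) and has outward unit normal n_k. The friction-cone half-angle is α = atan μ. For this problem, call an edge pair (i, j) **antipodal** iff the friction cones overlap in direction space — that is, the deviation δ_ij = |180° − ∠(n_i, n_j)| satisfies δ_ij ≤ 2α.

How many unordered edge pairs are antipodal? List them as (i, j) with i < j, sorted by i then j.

count = 3; pairs: (0,4), (2,5), (3,6)

α = atan 0.25 = 14.04°;  2α = 28.07°
n_0 = (+0.7840, +0.6207)
n_1 = (+0.1115, +0.9938)
n_2 = (-0.7679, +0.6406)
n_3 = (-0.9907, +0.1362)
n_4 = (-0.7551, -0.6556)
n_5 = (+0.7679, -0.6406)
n_6 = (+1.0000, +0.0039)
  (0,1): δ = 134.77°  ·
  (0,2): δ = 78.20°  ·
  (0,3): δ = 46.20°  ·
  (0,4): δ = 2.60°  ✓
  (0,5): δ = 101.80°  ·
  (0,6): δ = 141.86°  ·
  (1,2): δ = 123.44°  ·
  (1,3): δ = 91.43°  ·
  (1,4): δ = 42.64°  ·
  (1,5): δ = 56.56°  ·
  (1,6): δ = 96.62°  ·
  (2,3): δ = 147.99°  ·
  (2,4): δ = 99.20°  ·
  (2,5): δ = 0.00°  ✓
  (2,6): δ = 40.06°  ·
  (3,4): δ = 131.21°  ·
  (3,5): δ = 32.01°  ·
  (3,6): δ = 8.05°  ✓
  (4,5): δ = 80.80°  ·
  (4,6): δ = 40.74°  ·
  (5,6): δ = 139.94°  ·
antipodal pairs: 3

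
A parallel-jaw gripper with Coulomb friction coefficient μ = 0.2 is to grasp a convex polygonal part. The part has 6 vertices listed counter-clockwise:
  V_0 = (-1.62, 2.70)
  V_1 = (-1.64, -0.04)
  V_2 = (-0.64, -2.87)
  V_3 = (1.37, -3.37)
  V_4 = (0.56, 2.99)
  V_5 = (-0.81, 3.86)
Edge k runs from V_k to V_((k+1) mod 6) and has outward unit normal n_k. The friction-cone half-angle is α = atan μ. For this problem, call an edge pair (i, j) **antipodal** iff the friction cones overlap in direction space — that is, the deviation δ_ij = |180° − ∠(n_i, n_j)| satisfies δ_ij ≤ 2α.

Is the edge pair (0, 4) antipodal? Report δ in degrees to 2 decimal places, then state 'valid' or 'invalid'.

α = atan 0.2 = 11.31°;  2α = 22.62°
edge 0: e_0 = (-0.02, -2.74);  n_0 = (-1.0000, +0.0073)
edge 4: e_4 = (-1.37, +0.87);  n_4 = (+0.5361, +0.8442)
∠(n_0, n_4) = 122.00°
δ = |180° − 122.00°| = 58.00°
58.00° > 2α = 22.62°  →  invalid

δ = 58.00°, invalid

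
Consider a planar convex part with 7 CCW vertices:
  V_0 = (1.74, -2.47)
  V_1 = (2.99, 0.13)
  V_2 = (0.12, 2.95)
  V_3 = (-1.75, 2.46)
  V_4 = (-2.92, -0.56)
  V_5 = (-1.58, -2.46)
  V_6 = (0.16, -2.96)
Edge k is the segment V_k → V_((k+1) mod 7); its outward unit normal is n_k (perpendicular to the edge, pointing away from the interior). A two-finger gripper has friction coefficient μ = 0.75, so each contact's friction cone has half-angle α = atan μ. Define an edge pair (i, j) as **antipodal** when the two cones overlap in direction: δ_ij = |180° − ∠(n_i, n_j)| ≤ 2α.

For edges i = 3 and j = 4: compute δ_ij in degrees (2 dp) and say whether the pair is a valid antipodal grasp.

δ = 123.63°, invalid

α = atan 0.75 = 36.87°;  2α = 73.74°
edge 3: e_3 = (-1.17, -3.02);  n_3 = (-0.9325, +0.3613)
edge 4: e_4 = (+1.34, -1.90);  n_4 = (-0.8172, -0.5763)
∠(n_3, n_4) = 56.37°
δ = |180° − 56.37°| = 123.63°
123.63° > 2α = 73.74°  →  invalid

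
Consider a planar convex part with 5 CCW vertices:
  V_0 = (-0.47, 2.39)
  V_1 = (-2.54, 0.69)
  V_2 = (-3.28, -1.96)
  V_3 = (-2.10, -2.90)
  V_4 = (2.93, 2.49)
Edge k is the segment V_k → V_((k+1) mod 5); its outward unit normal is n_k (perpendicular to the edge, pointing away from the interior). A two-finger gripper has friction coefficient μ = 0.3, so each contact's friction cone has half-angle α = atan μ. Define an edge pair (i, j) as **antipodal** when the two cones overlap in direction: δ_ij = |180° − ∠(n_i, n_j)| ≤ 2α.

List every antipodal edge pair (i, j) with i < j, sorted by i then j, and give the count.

α = atan 0.3 = 16.70°;  2α = 33.40°
n_0 = (-0.6347, +0.7728)
n_1 = (-0.9632, +0.2690)
n_2 = (-0.6231, -0.7822)
n_3 = (+0.7311, -0.6823)
n_4 = (-0.0294, +0.9996)
  (0,1): δ = 145.00°  ·
  (0,2): δ = 77.94°  ·
  (0,3): δ = 7.58°  ✓
  (0,4): δ = 142.29°  ·
  (1,2): δ = 112.94°  ·
  (1,3): δ = 27.42°  ✓
  (1,4): δ = 107.29°  ·
  (2,3): δ = 94.48°  ·
  (2,4): δ = 40.23°  ·
  (3,4): δ = 45.29°  ·
antipodal pairs: 2

count = 2; pairs: (0,3), (1,3)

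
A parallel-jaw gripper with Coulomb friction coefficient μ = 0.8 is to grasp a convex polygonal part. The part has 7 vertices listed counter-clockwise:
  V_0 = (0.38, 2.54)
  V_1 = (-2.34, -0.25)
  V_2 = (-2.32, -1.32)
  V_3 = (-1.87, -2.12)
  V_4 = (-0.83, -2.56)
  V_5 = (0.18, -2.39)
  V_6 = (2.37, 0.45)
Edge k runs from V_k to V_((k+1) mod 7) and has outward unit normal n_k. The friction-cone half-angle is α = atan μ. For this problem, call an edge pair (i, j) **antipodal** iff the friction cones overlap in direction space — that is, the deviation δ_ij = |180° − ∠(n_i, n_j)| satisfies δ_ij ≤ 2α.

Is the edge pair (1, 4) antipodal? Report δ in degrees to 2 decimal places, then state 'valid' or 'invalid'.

δ = 81.52°, invalid

α = atan 0.8 = 38.66°;  2α = 77.32°
edge 1: e_1 = (+0.02, -1.07);  n_1 = (-0.9998, -0.0187)
edge 4: e_4 = (+1.01, +0.17);  n_4 = (+0.1660, -0.9861)
∠(n_1, n_4) = 98.48°
δ = |180° − 98.48°| = 81.52°
81.52° > 2α = 77.32°  →  invalid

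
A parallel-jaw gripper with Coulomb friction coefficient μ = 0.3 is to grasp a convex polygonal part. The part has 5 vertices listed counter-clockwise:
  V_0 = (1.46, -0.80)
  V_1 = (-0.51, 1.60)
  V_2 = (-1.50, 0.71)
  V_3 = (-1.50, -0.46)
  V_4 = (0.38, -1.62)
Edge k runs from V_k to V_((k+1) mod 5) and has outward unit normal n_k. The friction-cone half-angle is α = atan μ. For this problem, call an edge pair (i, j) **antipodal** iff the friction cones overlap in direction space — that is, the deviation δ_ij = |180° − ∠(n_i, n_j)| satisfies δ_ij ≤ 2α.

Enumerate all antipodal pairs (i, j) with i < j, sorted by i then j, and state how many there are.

α = atan 0.3 = 16.70°;  2α = 33.40°
n_0 = (+0.7730, +0.6345)
n_1 = (-0.6685, +0.7437)
n_2 = (-1.0000, -0.0000)
n_3 = (-0.5251, -0.8510)
n_4 = (+0.6047, -0.7964)
  (0,1): δ = 87.43°  ·
  (0,2): δ = 39.38°  ·
  (0,3): δ = 18.94°  ✓
  (0,4): δ = 87.83°  ·
  (1,2): δ = 131.96°  ·
  (1,3): δ = 73.63°  ·
  (1,4): δ = 4.75°  ✓
  (2,3): δ = 121.68°  ·
  (2,4): δ = 52.79°  ·
  (3,4): δ = 111.12°  ·
antipodal pairs: 2

count = 2; pairs: (0,3), (1,4)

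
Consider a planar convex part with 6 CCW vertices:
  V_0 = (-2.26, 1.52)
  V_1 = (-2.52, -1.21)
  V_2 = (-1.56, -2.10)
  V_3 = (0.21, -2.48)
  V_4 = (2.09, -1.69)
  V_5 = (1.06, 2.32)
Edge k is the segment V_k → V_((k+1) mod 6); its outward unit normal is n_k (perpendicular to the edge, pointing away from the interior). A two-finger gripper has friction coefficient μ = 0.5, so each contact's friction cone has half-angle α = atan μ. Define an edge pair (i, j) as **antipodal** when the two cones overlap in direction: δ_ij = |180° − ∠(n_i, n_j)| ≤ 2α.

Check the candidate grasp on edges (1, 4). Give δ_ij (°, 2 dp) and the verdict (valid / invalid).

α = atan 0.5 = 26.57°;  2α = 53.13°
edge 1: e_1 = (+0.96, -0.89);  n_1 = (-0.6799, -0.7333)
edge 4: e_4 = (-1.03, +4.01);  n_4 = (+0.9686, +0.2488)
∠(n_1, n_4) = 147.24°
δ = |180° − 147.24°| = 32.76°
32.76° ≤ 2α = 53.13°  →  valid

δ = 32.76°, valid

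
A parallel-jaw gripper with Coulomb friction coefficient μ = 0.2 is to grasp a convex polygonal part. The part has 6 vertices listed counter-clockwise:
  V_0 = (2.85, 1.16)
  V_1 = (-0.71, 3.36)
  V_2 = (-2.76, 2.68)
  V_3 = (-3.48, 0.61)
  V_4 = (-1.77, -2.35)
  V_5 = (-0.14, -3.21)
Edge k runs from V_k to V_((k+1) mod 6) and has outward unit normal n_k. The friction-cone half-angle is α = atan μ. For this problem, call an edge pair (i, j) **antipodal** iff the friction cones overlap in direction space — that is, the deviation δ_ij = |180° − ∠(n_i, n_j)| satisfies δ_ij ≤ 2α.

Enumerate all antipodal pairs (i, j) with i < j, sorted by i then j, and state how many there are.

α = atan 0.2 = 11.31°;  2α = 22.62°
n_0 = (+0.5257, +0.8507)
n_1 = (-0.3148, +0.9491)
n_2 = (-0.9445, +0.3285)
n_3 = (-0.8659, -0.5002)
n_4 = (-0.4666, -0.8844)
n_5 = (+0.8253, -0.5647)
  (0,1): δ = 129.93°  ·
  (0,2): δ = 77.46°  ·
  (0,3): δ = 28.27°  ·
  (0,4): δ = 3.90°  ✓
  (0,5): δ = 87.33°  ·
  (1,2): δ = 127.53°  ·
  (1,3): δ = 78.34°  ·
  (1,4): δ = 46.17°  ·
  (1,5): δ = 37.27°  ·
  (2,3): δ = 130.81°  ·
  (2,4): δ = 98.64°  ·
  (2,5): δ = 15.20°  ✓
  (3,4): δ = 147.83°  ·
  (3,5): δ = 64.40°  ·
  (4,5): δ = 96.56°  ·
antipodal pairs: 2

count = 2; pairs: (0,4), (2,5)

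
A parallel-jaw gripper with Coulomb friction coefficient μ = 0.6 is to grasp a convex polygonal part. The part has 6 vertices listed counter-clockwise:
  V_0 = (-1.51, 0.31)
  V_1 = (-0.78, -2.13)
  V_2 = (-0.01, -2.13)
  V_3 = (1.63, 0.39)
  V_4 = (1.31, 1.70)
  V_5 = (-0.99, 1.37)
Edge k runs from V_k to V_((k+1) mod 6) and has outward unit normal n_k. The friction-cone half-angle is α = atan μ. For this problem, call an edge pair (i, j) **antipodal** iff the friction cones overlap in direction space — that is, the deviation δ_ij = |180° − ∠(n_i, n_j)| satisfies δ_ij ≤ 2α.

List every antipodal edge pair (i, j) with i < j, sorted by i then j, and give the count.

count = 6; pairs: (0,2), (0,3), (1,4), (2,4), (2,5), (3,5)

α = atan 0.6 = 30.96°;  2α = 61.93°
n_0 = (-0.9580, -0.2866)
n_1 = (+0.0000, -1.0000)
n_2 = (+0.8381, -0.5455)
n_3 = (+0.9714, +0.2373)
n_4 = (-0.1420, +0.9899)
n_5 = (-0.8978, +0.4404)
  (0,1): δ = 106.66°  ·
  (0,2): δ = 49.71°  ✓
  (0,3): δ = 2.93°  ✓
  (0,4): δ = 81.51°  ·
  (0,5): δ = 137.21°  ·
  (1,2): δ = 123.06°  ·
  (1,3): δ = 76.27°  ·
  (1,4): δ = 8.16°  ✓
  (1,5): δ = 63.87°  ·
  (2,3): δ = 133.22°  ·
  (2,4): δ = 48.78°  ✓
  (2,5): δ = 6.92°  ✓
  (3,4): δ = 95.56°  ·
  (3,5): δ = 39.86°  ✓
  (4,5): δ = 124.30°  ·
antipodal pairs: 6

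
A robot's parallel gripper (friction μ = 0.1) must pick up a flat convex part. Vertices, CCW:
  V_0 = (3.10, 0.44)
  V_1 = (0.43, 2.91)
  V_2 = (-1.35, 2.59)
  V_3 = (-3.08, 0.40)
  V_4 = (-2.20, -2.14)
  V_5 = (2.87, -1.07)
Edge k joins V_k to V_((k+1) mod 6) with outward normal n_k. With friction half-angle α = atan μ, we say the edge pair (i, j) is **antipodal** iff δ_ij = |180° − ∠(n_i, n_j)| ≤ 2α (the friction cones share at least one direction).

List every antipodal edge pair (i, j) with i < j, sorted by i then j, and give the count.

count = 1; pairs: (1,4)

α = atan 0.1 = 5.71°;  2α = 11.42°
n_0 = (+0.6791, +0.7341)
n_1 = (-0.1769, +0.9842)
n_2 = (-0.7847, +0.6199)
n_3 = (-0.9449, -0.3274)
n_4 = (+0.2065, -0.9784)
n_5 = (+0.9886, -0.1506)
  (0,1): δ = 127.04°  ·
  (0,2): δ = 85.54°  ·
  (0,3): δ = 28.12°  ·
  (0,4): δ = 54.69°  ·
  (0,5): δ = 124.11°  ·
  (1,2): δ = 138.50°  ·
  (1,3): δ = 81.08°  ·
  (1,4): δ = 1.73°  ✓
  (1,5): δ = 71.15°  ·
  (2,3): δ = 122.58°  ·
  (2,4): δ = 39.78°  ·
  (2,5): δ = 29.65°  ·
  (3,4): δ = 97.19°  ·
  (3,5): δ = 27.77°  ·
  (4,5): δ = 110.58°  ·
antipodal pairs: 1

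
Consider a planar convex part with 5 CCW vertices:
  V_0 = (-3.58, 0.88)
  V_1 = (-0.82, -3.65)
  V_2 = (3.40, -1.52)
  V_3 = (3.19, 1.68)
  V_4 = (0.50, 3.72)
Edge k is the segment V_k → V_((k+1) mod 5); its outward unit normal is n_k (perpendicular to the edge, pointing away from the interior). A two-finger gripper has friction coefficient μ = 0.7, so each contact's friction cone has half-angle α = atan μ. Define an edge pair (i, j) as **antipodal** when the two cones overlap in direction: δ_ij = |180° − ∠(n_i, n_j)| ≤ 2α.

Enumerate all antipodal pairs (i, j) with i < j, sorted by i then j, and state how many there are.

α = atan 0.7 = 34.99°;  2α = 69.98°
n_0 = (-0.8540, -0.5203)
n_1 = (+0.4506, -0.8927)
n_2 = (+0.9979, +0.0655)
n_3 = (+0.6043, +0.7968)
n_4 = (-0.5713, +0.8207)
  (0,1): δ = 94.57°  ·
  (0,2): δ = 27.60°  ✓
  (0,3): δ = 21.47°  ✓
  (0,4): δ = 93.49°  ·
  (1,2): δ = 113.03°  ·
  (1,3): δ = 63.96°  ✓
  (1,4): δ = 8.06°  ✓
  (2,3): δ = 130.93°  ·
  (2,4): δ = 58.91°  ✓
  (3,4): δ = 107.98°  ·
antipodal pairs: 5

count = 5; pairs: (0,2), (0,3), (1,3), (1,4), (2,4)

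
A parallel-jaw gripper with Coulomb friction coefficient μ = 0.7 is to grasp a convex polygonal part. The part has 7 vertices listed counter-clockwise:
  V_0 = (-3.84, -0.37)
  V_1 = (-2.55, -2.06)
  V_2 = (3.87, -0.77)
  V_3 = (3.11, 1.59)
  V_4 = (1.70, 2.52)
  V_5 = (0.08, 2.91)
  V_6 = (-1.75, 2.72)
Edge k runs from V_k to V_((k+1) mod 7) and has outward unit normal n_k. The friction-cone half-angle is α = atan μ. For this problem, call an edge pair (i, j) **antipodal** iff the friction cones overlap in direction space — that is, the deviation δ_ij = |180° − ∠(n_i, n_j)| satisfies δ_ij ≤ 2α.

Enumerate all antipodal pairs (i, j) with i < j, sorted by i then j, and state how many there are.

α = atan 0.7 = 34.99°;  2α = 69.98°
n_0 = (-0.7949, -0.6068)
n_1 = (+0.1970, -0.9804)
n_2 = (+0.9519, +0.3065)
n_3 = (+0.5506, +0.8348)
n_4 = (+0.2341, +0.9722)
n_5 = (-0.1033, +0.9947)
n_6 = (-0.8283, +0.5603)
  (0,1): δ = 115.99°  ·
  (0,2): δ = 19.50°  ✓
  (0,3): δ = 19.24°  ✓
  (0,4): δ = 39.11°  ✓
  (0,5): δ = 58.57°  ✓
  (0,6): δ = 108.57°  ·
  (1,2): δ = 83.51°  ·
  (1,3): δ = 44.77°  ✓
  (1,4): δ = 24.90°  ✓
  (1,5): δ = 5.43°  ✓
  (1,6): δ = 44.57°  ✓
  (2,3): δ = 141.26°  ·
  (2,4): δ = 121.39°  ·
  (2,5): δ = 101.92°  ·
  (2,6): δ = 51.92°  ✓
  (3,4): δ = 160.13°  ·
  (3,5): δ = 140.66°  ·
  (3,6): δ = 90.67°  ·
  (4,5): δ = 160.54°  ·
  (4,6): δ = 110.54°  ·
  (5,6): δ = 130.00°  ·
antipodal pairs: 9

count = 9; pairs: (0,2), (0,3), (0,4), (0,5), (1,3), (1,4), (1,5), (1,6), (2,6)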